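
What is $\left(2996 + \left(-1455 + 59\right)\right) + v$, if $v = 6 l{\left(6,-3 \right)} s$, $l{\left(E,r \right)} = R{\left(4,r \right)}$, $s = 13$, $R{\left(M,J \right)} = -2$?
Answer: $1444$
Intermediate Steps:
$l{\left(E,r \right)} = -2$
$v = -156$ ($v = 6 \left(-2\right) 13 = \left(-12\right) 13 = -156$)
$\left(2996 + \left(-1455 + 59\right)\right) + v = \left(2996 + \left(-1455 + 59\right)\right) - 156 = \left(2996 - 1396\right) - 156 = 1600 - 156 = 1444$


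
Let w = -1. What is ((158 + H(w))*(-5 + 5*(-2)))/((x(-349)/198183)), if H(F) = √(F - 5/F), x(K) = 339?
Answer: -158546400/113 ≈ -1.4031e+6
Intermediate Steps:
((158 + H(w))*(-5 + 5*(-2)))/((x(-349)/198183)) = ((158 + √(-1 - 5/(-1)))*(-5 + 5*(-2)))/((339/198183)) = ((158 + √(-1 - 5*(-1)))*(-5 - 10))/((339*(1/198183))) = ((158 + √(-1 + 5))*(-15))/(113/66061) = ((158 + √4)*(-15))*(66061/113) = ((158 + 2)*(-15))*(66061/113) = (160*(-15))*(66061/113) = -2400*66061/113 = -158546400/113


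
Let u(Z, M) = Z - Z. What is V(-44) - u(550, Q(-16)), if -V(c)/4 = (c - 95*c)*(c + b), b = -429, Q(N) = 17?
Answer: 7825312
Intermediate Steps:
V(c) = 376*c*(-429 + c) (V(c) = -4*(c - 95*c)*(c - 429) = -4*(-94*c)*(-429 + c) = -(-376)*c*(-429 + c) = 376*c*(-429 + c))
u(Z, M) = 0
V(-44) - u(550, Q(-16)) = 376*(-44)*(-429 - 44) - 1*0 = 376*(-44)*(-473) + 0 = 7825312 + 0 = 7825312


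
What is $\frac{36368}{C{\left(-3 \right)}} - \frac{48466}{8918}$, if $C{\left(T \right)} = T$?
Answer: $- \frac{162237611}{13377} \approx -12128.0$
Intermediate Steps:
$\frac{36368}{C{\left(-3 \right)}} - \frac{48466}{8918} = \frac{36368}{-3} - \frac{48466}{8918} = 36368 \left(- \frac{1}{3}\right) - \frac{24233}{4459} = - \frac{36368}{3} - \frac{24233}{4459} = - \frac{162237611}{13377}$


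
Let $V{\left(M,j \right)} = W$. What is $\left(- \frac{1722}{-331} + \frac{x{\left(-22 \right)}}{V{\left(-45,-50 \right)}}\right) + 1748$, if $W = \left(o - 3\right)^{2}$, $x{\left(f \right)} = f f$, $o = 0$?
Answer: $\frac{5382994}{2979} \approx 1807.0$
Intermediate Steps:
$x{\left(f \right)} = f^{2}$
$W = 9$ ($W = \left(0 - 3\right)^{2} = \left(-3\right)^{2} = 9$)
$V{\left(M,j \right)} = 9$
$\left(- \frac{1722}{-331} + \frac{x{\left(-22 \right)}}{V{\left(-45,-50 \right)}}\right) + 1748 = \left(- \frac{1722}{-331} + \frac{\left(-22\right)^{2}}{9}\right) + 1748 = \left(\left(-1722\right) \left(- \frac{1}{331}\right) + 484 \cdot \frac{1}{9}\right) + 1748 = \left(\frac{1722}{331} + \frac{484}{9}\right) + 1748 = \frac{175702}{2979} + 1748 = \frac{5382994}{2979}$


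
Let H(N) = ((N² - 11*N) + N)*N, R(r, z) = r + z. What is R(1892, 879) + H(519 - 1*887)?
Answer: -51187501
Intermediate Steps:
H(N) = N*(N² - 10*N) (H(N) = (N² - 10*N)*N = N*(N² - 10*N))
R(1892, 879) + H(519 - 1*887) = (1892 + 879) + (519 - 1*887)²*(-10 + (519 - 1*887)) = 2771 + (519 - 887)²*(-10 + (519 - 887)) = 2771 + (-368)²*(-10 - 368) = 2771 + 135424*(-378) = 2771 - 51190272 = -51187501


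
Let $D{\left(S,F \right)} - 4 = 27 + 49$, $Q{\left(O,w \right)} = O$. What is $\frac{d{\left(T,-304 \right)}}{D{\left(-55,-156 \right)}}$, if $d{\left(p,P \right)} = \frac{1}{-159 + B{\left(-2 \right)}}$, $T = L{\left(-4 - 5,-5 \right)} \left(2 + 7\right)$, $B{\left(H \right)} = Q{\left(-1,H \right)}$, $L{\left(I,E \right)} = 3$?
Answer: $- \frac{1}{12800} \approx -7.8125 \cdot 10^{-5}$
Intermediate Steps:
$D{\left(S,F \right)} = 80$ ($D{\left(S,F \right)} = 4 + \left(27 + 49\right) = 4 + 76 = 80$)
$B{\left(H \right)} = -1$
$T = 27$ ($T = 3 \left(2 + 7\right) = 3 \cdot 9 = 27$)
$d{\left(p,P \right)} = - \frac{1}{160}$ ($d{\left(p,P \right)} = \frac{1}{-159 - 1} = \frac{1}{-160} = - \frac{1}{160}$)
$\frac{d{\left(T,-304 \right)}}{D{\left(-55,-156 \right)}} = - \frac{1}{160 \cdot 80} = \left(- \frac{1}{160}\right) \frac{1}{80} = - \frac{1}{12800}$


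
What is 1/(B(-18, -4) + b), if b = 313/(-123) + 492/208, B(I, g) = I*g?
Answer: 6396/459365 ≈ 0.013924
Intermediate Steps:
b = -1147/6396 (b = 313*(-1/123) + 492*(1/208) = -313/123 + 123/52 = -1147/6396 ≈ -0.17933)
1/(B(-18, -4) + b) = 1/(-18*(-4) - 1147/6396) = 1/(72 - 1147/6396) = 1/(459365/6396) = 6396/459365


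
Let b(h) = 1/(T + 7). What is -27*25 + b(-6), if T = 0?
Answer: -4724/7 ≈ -674.86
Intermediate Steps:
b(h) = ⅐ (b(h) = 1/(0 + 7) = 1/7 = ⅐)
-27*25 + b(-6) = -27*25 + ⅐ = -675 + ⅐ = -4724/7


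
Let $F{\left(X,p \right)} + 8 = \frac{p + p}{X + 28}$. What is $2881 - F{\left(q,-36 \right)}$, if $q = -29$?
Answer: $2817$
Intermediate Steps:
$F{\left(X,p \right)} = -8 + \frac{2 p}{28 + X}$ ($F{\left(X,p \right)} = -8 + \frac{p + p}{X + 28} = -8 + \frac{2 p}{28 + X}$)
$2881 - F{\left(q,-36 \right)} = 2881 - \frac{2 \left(-112 - 36 - -116\right)}{28 - 29} = 2881 - \frac{2 \left(-112 - 36 + 116\right)}{-1} = 2881 - 2 \left(-1\right) \left(-32\right) = 2881 - 64 = 2817$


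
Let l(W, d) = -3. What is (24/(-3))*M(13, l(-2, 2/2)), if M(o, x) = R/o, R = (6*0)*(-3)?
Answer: 0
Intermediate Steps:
R = 0 (R = 0*(-3) = 0)
M(o, x) = 0 (M(o, x) = 0/o = 0)
(24/(-3))*M(13, l(-2, 2/2)) = (24/(-3))*0 = (24*(-⅓))*0 = -8*0 = 0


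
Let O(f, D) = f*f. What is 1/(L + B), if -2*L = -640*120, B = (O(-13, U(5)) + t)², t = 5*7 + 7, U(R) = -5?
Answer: 1/82921 ≈ 1.2060e-5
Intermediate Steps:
O(f, D) = f²
t = 42 (t = 35 + 7 = 42)
B = 44521 (B = ((-13)² + 42)² = (169 + 42)² = 211² = 44521)
L = 38400 (L = -(-320)*120 = -½*(-76800) = 38400)
1/(L + B) = 1/(38400 + 44521) = 1/82921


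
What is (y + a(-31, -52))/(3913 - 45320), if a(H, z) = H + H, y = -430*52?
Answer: 22422/41407 ≈ 0.54150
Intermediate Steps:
y = -22360
a(H, z) = 2*H
(y + a(-31, -52))/(3913 - 45320) = (-22360 + 2*(-31))/(3913 - 45320) = (-22360 - 62)/(-41407) = -22422*(-1/41407) = 22422/41407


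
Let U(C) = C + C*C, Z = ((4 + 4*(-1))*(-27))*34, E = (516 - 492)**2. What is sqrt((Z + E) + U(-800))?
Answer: 4*sqrt(39986) ≈ 799.86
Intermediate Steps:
E = 576 (E = 24**2 = 576)
Z = 0 (Z = ((4 - 4)*(-27))*34 = (0*(-27))*34 = 0*34 = 0)
U(C) = C + C**2
sqrt((Z + E) + U(-800)) = sqrt((0 + 576) - 800*(1 - 800)) = sqrt(576 - 800*(-799)) = sqrt(576 + 639200) = sqrt(639776) = 4*sqrt(39986)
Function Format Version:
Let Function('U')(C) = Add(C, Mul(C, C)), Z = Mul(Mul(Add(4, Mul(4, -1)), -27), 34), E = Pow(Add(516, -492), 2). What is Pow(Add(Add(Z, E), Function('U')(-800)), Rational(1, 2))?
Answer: Mul(4, Pow(39986, Rational(1, 2))) ≈ 799.86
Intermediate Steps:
E = 576 (E = Pow(24, 2) = 576)
Z = 0 (Z = Mul(Mul(Add(4, -4), -27), 34) = Mul(Mul(0, -27), 34) = Mul(0, 34) = 0)
Function('U')(C) = Add(C, Pow(C, 2))
Pow(Add(Add(Z, E), Function('U')(-800)), Rational(1, 2)) = Pow(Add(Add(0, 576), Mul(-800, Add(1, -800))), Rational(1, 2)) = Pow(Add(576, Mul(-800, -799)), Rational(1, 2)) = Pow(Add(576, 639200), Rational(1, 2)) = Pow(639776, Rational(1, 2)) = Mul(4, Pow(39986, Rational(1, 2)))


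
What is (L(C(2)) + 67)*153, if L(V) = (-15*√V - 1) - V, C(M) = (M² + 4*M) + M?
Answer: 7956 - 2295*√14 ≈ -631.10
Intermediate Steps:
C(M) = M² + 5*M
L(V) = -1 - V - 15*√V (L(V) = (-15*√V - 1) - V = (-1 - 15*√V) - V = -1 - V - 15*√V)
(L(C(2)) + 67)*153 = ((-1 - 2*(5 + 2) - 15*√2*√(5 + 2)) + 67)*153 = ((-1 - 2*7 - 15*√14) + 67)*153 = ((-1 - 1*14 - 15*√14) + 67)*153 = ((-1 - 14 - 15*√14) + 67)*153 = ((-15 - 15*√14) + 67)*153 = (52 - 15*√14)*153 = 7956 - 2295*√14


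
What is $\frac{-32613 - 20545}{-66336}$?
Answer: $\frac{26579}{33168} \approx 0.80134$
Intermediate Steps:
$\frac{-32613 - 20545}{-66336} = \left(-53158\right) \left(- \frac{1}{66336}\right) = \frac{26579}{33168}$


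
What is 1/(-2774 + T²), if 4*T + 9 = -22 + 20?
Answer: -16/44263 ≈ -0.00036148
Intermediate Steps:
T = -11/4 (T = -9/4 + (-22 + 20)/4 = -9/4 + (¼)*(-2) = -9/4 - ½ = -11/4 ≈ -2.7500)
1/(-2774 + T²) = 1/(-2774 + (-11/4)²) = 1/(-2774 + 121/16) = 1/(-44263/16) = -16/44263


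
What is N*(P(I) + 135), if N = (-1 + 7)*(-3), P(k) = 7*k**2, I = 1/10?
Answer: -121563/50 ≈ -2431.3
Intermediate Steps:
I = 1/10 ≈ 0.10000
N = -18 (N = 6*(-3) = -18)
N*(P(I) + 135) = -18*(7*(1/10)**2 + 135) = -18*(7*(1/100) + 135) = -18*(7/100 + 135) = -18*13507/100 = -121563/50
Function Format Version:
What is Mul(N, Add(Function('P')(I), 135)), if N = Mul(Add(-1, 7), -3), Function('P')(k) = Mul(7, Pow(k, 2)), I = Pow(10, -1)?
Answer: Rational(-121563, 50) ≈ -2431.3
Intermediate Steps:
I = Rational(1, 10) ≈ 0.10000
N = -18 (N = Mul(6, -3) = -18)
Mul(N, Add(Function('P')(I), 135)) = Mul(-18, Add(Mul(7, Pow(Rational(1, 10), 2)), 135)) = Mul(-18, Add(Mul(7, Rational(1, 100)), 135)) = Mul(-18, Add(Rational(7, 100), 135)) = Mul(-18, Rational(13507, 100)) = Rational(-121563, 50)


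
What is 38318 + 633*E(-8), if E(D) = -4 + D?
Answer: 30722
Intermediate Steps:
38318 + 633*E(-8) = 38318 + 633*(-4 - 8) = 38318 + 633*(-12) = 38318 - 7596 = 30722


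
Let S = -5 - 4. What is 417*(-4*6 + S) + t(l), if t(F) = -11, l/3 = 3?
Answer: -13772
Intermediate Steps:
l = 9 (l = 3*3 = 9)
S = -9
417*(-4*6 + S) + t(l) = 417*(-4*6 - 9) - 11 = 417*(-24 - 9) - 11 = 417*(-33) - 11 = -13761 - 11 = -13772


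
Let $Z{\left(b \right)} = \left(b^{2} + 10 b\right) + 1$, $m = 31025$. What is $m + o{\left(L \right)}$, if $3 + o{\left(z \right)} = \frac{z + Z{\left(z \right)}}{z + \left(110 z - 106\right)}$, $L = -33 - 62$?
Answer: $\frac{330407341}{10651} \approx 31021.0$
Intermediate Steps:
$L = -95$
$Z{\left(b \right)} = 1 + b^{2} + 10 b$
$o{\left(z \right)} = -3 + \frac{1 + z^{2} + 11 z}{-106 + 111 z}$ ($o{\left(z \right)} = -3 + \frac{z + \left(1 + z^{2} + 10 z\right)}{z + \left(110 z - 106\right)} = -3 + \frac{1 + z^{2} + 11 z}{z + \left(110 z - 106\right)} = -3 + \frac{1 + z^{2} + 11 z}{z + \left(-106 + 110 z\right)} = -3 + \frac{1 + z^{2} + 11 z}{-106 + 111 z}$)
$m + o{\left(L \right)} = 31025 + \frac{319 + \left(-95\right)^{2} - -30590}{-106 + 111 \left(-95\right)} = 31025 + \frac{319 + 9025 + 30590}{-106 - 10545} = 31025 + \frac{1}{-10651} \cdot 39934 = 31025 - \frac{39934}{10651} = \frac{330407341}{10651}$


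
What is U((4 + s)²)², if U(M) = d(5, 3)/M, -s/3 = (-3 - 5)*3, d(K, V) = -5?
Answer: 25/33362176 ≈ 7.4935e-7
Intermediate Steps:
s = 72 (s = -3*(-3 - 5)*3 = -(-24)*3 = -3*(-24) = 72)
U(M) = -5/M
U((4 + s)²)² = (-5/(4 + 72)²)² = (-5/(76²))² = (-5/5776)² = 25/33362176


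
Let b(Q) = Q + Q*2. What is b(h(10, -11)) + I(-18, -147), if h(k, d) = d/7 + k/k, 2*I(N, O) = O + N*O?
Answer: 17469/14 ≈ 1247.8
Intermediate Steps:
I(N, O) = O/2 + N*O/2 (I(N, O) = (O + N*O)/2 = O/2 + N*O/2)
h(k, d) = 1 + d/7 (h(k, d) = d*(⅐) + 1 = d/7 + 1 = 1 + d/7)
b(Q) = 3*Q (b(Q) = Q + 2*Q = 3*Q)
b(h(10, -11)) + I(-18, -147) = 3*(1 + (⅐)*(-11)) + (½)*(-147)*(1 - 18) = 3*(1 - 11/7) + (½)*(-147)*(-17) = 3*(-4/7) + 2499/2 = -12/7 + 2499/2 = 17469/14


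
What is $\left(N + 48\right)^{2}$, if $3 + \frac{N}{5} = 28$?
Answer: $29929$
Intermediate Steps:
$N = 125$ ($N = -15 + 5 \cdot 28 = -15 + 140 = 125$)
$\left(N + 48\right)^{2} = \left(125 + 48\right)^{2} = 173^{2} = 29929$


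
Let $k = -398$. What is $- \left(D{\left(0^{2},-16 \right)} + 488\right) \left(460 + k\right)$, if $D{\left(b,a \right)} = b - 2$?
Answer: $-30132$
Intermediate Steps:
$D{\left(b,a \right)} = -2 + b$ ($D{\left(b,a \right)} = b - 2 = -2 + b$)
$- \left(D{\left(0^{2},-16 \right)} + 488\right) \left(460 + k\right) = - \left(\left(-2 + 0^{2}\right) + 488\right) \left(460 - 398\right) = - \left(\left(-2 + 0\right) + 488\right) 62 = - \left(-2 + 488\right) 62 = - 486 \cdot 62 = \left(-1\right) 30132 = -30132$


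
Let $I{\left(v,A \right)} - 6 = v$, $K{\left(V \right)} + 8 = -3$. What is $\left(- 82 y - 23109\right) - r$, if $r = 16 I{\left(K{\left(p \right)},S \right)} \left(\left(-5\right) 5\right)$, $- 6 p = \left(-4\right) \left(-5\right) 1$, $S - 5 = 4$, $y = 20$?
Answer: $-26749$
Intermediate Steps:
$S = 9$ ($S = 5 + 4 = 9$)
$p = - \frac{10}{3}$ ($p = - \frac{\left(-4\right) \left(-5\right) 1}{6} = - \frac{20 \cdot 1}{6} = \left(- \frac{1}{6}\right) 20 = - \frac{10}{3} \approx -3.3333$)
$K{\left(V \right)} = -11$ ($K{\left(V \right)} = -8 - 3 = -11$)
$I{\left(v,A \right)} = 6 + v$
$r = 2000$ ($r = 16 \left(6 - 11\right) \left(\left(-5\right) 5\right) = 16 \left(-5\right) \left(-25\right) = \left(-80\right) \left(-25\right) = 2000$)
$\left(- 82 y - 23109\right) - r = \left(\left(-82\right) 20 - 23109\right) - 2000 = \left(-1640 - 23109\right) - 2000 = -24749 - 2000 = -26749$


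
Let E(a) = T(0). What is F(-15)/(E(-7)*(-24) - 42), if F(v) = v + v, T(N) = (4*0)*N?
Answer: 5/7 ≈ 0.71429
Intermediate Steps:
T(N) = 0 (T(N) = 0*N = 0)
E(a) = 0
F(v) = 2*v
F(-15)/(E(-7)*(-24) - 42) = (2*(-15))/(0*(-24) - 42) = -30/(0 - 42) = -30/(-42) = -30*(-1/42) = 5/7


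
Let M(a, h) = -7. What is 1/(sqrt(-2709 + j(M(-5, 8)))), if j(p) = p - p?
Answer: -I*sqrt(301)/903 ≈ -0.019213*I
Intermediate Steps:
j(p) = 0
1/(sqrt(-2709 + j(M(-5, 8)))) = 1/(sqrt(-2709 + 0)) = 1/(sqrt(-2709)) = 1/(3*I*sqrt(301)) = -I*sqrt(301)/903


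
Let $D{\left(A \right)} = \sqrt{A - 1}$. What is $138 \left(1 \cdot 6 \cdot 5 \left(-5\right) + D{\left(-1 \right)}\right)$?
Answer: $-20700 + 138 i \sqrt{2} \approx -20700.0 + 195.16 i$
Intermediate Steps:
$D{\left(A \right)} = \sqrt{-1 + A}$
$138 \left(1 \cdot 6 \cdot 5 \left(-5\right) + D{\left(-1 \right)}\right) = 138 \left(1 \cdot 6 \cdot 5 \left(-5\right) + \sqrt{-1 - 1}\right) = 138 \left(6 \cdot 5 \left(-5\right) + \sqrt{-2}\right) = 138 \left(30 \left(-5\right) + i \sqrt{2}\right) = 138 \left(-150 + i \sqrt{2}\right) = -20700 + 138 i \sqrt{2}$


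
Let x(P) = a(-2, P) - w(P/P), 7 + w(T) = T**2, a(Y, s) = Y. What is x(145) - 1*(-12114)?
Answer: 12118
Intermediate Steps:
w(T) = -7 + T**2
x(P) = 4 (x(P) = -2 - (-7 + (P/P)**2) = -2 - (-7 + 1**2) = -2 - (-7 + 1) = -2 - 1*(-6) = -2 + 6 = 4)
x(145) - 1*(-12114) = 4 - 1*(-12114) = 4 + 12114 = 12118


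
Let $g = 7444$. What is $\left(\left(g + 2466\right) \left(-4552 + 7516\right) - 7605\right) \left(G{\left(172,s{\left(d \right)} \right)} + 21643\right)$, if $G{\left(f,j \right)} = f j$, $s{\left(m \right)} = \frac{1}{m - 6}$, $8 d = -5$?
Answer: $\frac{33644296116405}{53} \approx 6.348 \cdot 10^{11}$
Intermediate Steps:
$d = - \frac{5}{8}$ ($d = \frac{1}{8} \left(-5\right) = - \frac{5}{8} \approx -0.625$)
$s{\left(m \right)} = \frac{1}{-6 + m}$
$\left(\left(g + 2466\right) \left(-4552 + 7516\right) - 7605\right) \left(G{\left(172,s{\left(d \right)} \right)} + 21643\right) = \left(\left(7444 + 2466\right) \left(-4552 + 7516\right) - 7605\right) \left(\frac{172}{-6 - \frac{5}{8}} + 21643\right) = \left(9910 \cdot 2964 - 7605\right) \left(\frac{172}{- \frac{53}{8}} + 21643\right) = \left(29373240 - 7605\right) \left(172 \left(- \frac{8}{53}\right) + 21643\right) = 29365635 \left(- \frac{1376}{53} + 21643\right) = 29365635 \cdot \frac{1145703}{53} = \frac{33644296116405}{53}$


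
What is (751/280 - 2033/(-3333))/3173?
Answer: 3072323/2961170520 ≈ 0.0010375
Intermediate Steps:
(751/280 - 2033/(-3333))/3173 = (751*(1/280) - 2033*(-1/3333))*(1/3173) = (751/280 + 2033/3333)*(1/3173) = (3072323/933240)*(1/3173) = 3072323/2961170520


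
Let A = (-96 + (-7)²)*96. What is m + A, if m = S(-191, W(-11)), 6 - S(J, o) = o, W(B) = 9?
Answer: -4515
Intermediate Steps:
S(J, o) = 6 - o
A = -4512 (A = (-96 + 49)*96 = -47*96 = -4512)
m = -3 (m = 6 - 1*9 = 6 - 9 = -3)
m + A = -3 - 4512 = -4515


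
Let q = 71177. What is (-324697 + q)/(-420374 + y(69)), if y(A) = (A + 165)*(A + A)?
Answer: 126760/194041 ≈ 0.65326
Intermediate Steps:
y(A) = 2*A*(165 + A) (y(A) = (165 + A)*(2*A) = 2*A*(165 + A))
(-324697 + q)/(-420374 + y(69)) = (-324697 + 71177)/(-420374 + 2*69*(165 + 69)) = -253520/(-420374 + 2*69*234) = -253520/(-420374 + 32292) = -253520/(-388082) = -253520*(-1/388082) = 126760/194041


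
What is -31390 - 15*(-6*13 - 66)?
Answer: -29230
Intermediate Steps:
-31390 - 15*(-6*13 - 66) = -31390 - 15*(-78 - 66) = -31390 - 15*(-144) = -31390 - 1*(-2160) = -31390 + 2160 = -29230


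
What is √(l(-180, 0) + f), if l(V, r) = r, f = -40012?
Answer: 2*I*√10003 ≈ 200.03*I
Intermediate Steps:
√(l(-180, 0) + f) = √(0 - 40012) = √(-40012) = 2*I*√10003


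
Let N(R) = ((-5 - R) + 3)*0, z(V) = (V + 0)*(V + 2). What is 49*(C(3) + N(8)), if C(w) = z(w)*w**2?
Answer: 6615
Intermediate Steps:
z(V) = V*(2 + V)
N(R) = 0 (N(R) = (-2 - R)*0 = 0)
C(w) = w**3*(2 + w) (C(w) = (w*(2 + w))*w**2 = w**3*(2 + w))
49*(C(3) + N(8)) = 49*(3**3*(2 + 3) + 0) = 49*(27*5 + 0) = 49*(135 + 0) = 49*135 = 6615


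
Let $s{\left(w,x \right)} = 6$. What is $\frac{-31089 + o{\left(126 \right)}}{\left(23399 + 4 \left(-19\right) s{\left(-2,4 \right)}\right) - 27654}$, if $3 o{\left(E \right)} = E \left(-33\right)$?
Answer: $\frac{32475}{4711} \approx 6.8934$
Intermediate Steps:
$o{\left(E \right)} = - 11 E$ ($o{\left(E \right)} = \frac{E \left(-33\right)}{3} = \frac{\left(-33\right) E}{3} = - 11 E$)
$\frac{-31089 + o{\left(126 \right)}}{\left(23399 + 4 \left(-19\right) s{\left(-2,4 \right)}\right) - 27654} = \frac{-31089 - 1386}{\left(23399 + 4 \left(-19\right) 6\right) - 27654} = \frac{-31089 - 1386}{\left(23399 - 456\right) - 27654} = - \frac{32475}{\left(23399 - 456\right) - 27654} = - \frac{32475}{22943 - 27654} = - \frac{32475}{-4711} = \left(-32475\right) \left(- \frac{1}{4711}\right) = \frac{32475}{4711}$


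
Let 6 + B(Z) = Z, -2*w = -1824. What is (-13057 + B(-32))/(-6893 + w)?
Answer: 13095/5981 ≈ 2.1894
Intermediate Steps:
w = 912 (w = -½*(-1824) = 912)
B(Z) = -6 + Z
(-13057 + B(-32))/(-6893 + w) = (-13057 + (-6 - 32))/(-6893 + 912) = (-13057 - 38)/(-5981) = -13095*(-1/5981) = 13095/5981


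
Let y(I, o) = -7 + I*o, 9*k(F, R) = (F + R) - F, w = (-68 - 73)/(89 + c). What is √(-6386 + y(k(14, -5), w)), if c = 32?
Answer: 2*I*√1740318/33 ≈ 79.952*I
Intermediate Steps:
w = -141/121 (w = (-68 - 73)/(89 + 32) = -141/121 ≈ -1.1653)
k(F, R) = R/9 (k(F, R) = ((F + R) - F)/9 = R/9)
√(-6386 + y(k(14, -5), w)) = √(-6386 + (-7 + ((⅑)*(-5))*(-141/121))) = √(-6386 + (-7 - 5/9*(-141/121))) = √(-6386 + (-7 + 235/363)) = √(-6386 - 2306/363) = √(-2320424/363) = 2*I*√1740318/33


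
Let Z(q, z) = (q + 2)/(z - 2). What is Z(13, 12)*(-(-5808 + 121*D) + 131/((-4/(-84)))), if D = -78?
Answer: 53991/2 ≈ 26996.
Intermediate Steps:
Z(q, z) = (2 + q)/(-2 + z)
Z(13, 12)*(-(-5808 + 121*D) + 131/((-4/(-84)))) = ((2 + 13)/(-2 + 12))*(-121/(1/(-78 - 48)) + 131/((-4/(-84)))) = (15/10)*(-121/(1/(-126)) + 131/((-4*(-1/84)))) = ((1/10)*15)*(-121/(-1/126) + 131/(1/21)) = 3*(-121*(-126) + 131*21)/2 = 3*(15246 + 2751)/2 = (3/2)*17997 = 53991/2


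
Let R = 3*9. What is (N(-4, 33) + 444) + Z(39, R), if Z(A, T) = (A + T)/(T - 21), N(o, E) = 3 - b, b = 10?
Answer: 448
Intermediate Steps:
N(o, E) = -7 (N(o, E) = 3 - 1*10 = 3 - 10 = -7)
R = 27
Z(A, T) = (A + T)/(-21 + T)
(N(-4, 33) + 444) + Z(39, R) = (-7 + 444) + (39 + 27)/(-21 + 27) = 437 + 66/6 = 437 + (⅙)*66 = 437 + 11 = 448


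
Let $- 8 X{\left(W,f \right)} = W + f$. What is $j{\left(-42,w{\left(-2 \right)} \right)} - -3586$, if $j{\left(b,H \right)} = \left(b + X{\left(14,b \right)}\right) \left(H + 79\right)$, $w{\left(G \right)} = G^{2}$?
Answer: $\frac{781}{2} \approx 390.5$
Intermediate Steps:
$X{\left(W,f \right)} = - \frac{W}{8} - \frac{f}{8}$ ($X{\left(W,f \right)} = - \frac{W + f}{8} = - \frac{W}{8} - \frac{f}{8}$)
$j{\left(b,H \right)} = \left(79 + H\right) \left(- \frac{7}{4} + \frac{7 b}{8}\right)$ ($j{\left(b,H \right)} = \left(b - \left(\frac{7}{4} + \frac{b}{8}\right)\right) \left(H + 79\right) = \left(b - \left(\frac{7}{4} + \frac{b}{8}\right)\right) \left(79 + H\right) = \left(- \frac{7}{4} + \frac{7 b}{8}\right) \left(79 + H\right) = \left(79 + H\right) \left(- \frac{7}{4} + \frac{7 b}{8}\right)$)
$j{\left(-42,w{\left(-2 \right)} \right)} - -3586 = \left(- \frac{553}{4} - \frac{7 \left(-2\right)^{2}}{4} + \frac{553}{8} \left(-42\right) + \frac{7}{8} \left(-2\right)^{2} \left(-42\right)\right) - -3586 = \left(- \frac{553}{4} - 7 - \frac{11613}{4} + \frac{7}{8} \cdot 4 \left(-42\right)\right) + 3586 = \left(- \frac{553}{4} - 7 - \frac{11613}{4} - 147\right) + 3586 = - \frac{6391}{2} + 3586 = \frac{781}{2}$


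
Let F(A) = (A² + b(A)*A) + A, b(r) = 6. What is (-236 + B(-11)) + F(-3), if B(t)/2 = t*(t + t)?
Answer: 236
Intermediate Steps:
B(t) = 4*t² (B(t) = 2*(t*(t + t)) = 2*(t*(2*t)) = 2*(2*t²) = 4*t²)
F(A) = A² + 7*A (F(A) = (A² + 6*A) + A = A² + 7*A)
(-236 + B(-11)) + F(-3) = (-236 + 4*(-11)²) - 3*(7 - 3) = (-236 + 4*121) - 3*4 = (-236 + 484) - 12 = 248 - 12 = 236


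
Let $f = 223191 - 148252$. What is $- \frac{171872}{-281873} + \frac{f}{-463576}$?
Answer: $\frac{58552453525}{130669557848} \approx 0.4481$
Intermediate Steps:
$f = 74939$ ($f = 223191 - 148252 = 74939$)
$- \frac{171872}{-281873} + \frac{f}{-463576} = - \frac{171872}{-281873} + \frac{74939}{-463576} = \left(-171872\right) \left(- \frac{1}{281873}\right) + 74939 \left(- \frac{1}{463576}\right) = \frac{171872}{281873} - \frac{74939}{463576} = \frac{58552453525}{130669557848}$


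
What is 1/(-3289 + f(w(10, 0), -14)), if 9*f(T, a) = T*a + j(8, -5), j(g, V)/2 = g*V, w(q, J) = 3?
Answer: -9/29723 ≈ -0.00030280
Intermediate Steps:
j(g, V) = 2*V*g (j(g, V) = 2*(g*V) = 2*(V*g) = 2*V*g)
f(T, a) = -80/9 + T*a/9 (f(T, a) = (T*a + 2*(-5)*8)/9 = (T*a - 80)/9 = (-80 + T*a)/9 = -80/9 + T*a/9)
1/(-3289 + f(w(10, 0), -14)) = 1/(-3289 + (-80/9 + (⅑)*3*(-14))) = 1/(-3289 + (-80/9 - 14/3)) = 1/(-3289 - 122/9) = 1/(-29723/9) = -9/29723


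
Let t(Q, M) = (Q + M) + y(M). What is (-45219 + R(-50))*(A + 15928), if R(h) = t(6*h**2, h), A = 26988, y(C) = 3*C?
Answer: -1305461804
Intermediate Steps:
t(Q, M) = Q + 4*M (t(Q, M) = (Q + M) + 3*M = (M + Q) + 3*M = Q + 4*M)
R(h) = 4*h + 6*h**2 (R(h) = 6*h**2 + 4*h = 4*h + 6*h**2)
(-45219 + R(-50))*(A + 15928) = (-45219 + 2*(-50)*(2 + 3*(-50)))*(26988 + 15928) = (-45219 + 2*(-50)*(2 - 150))*42916 = (-45219 + 2*(-50)*(-148))*42916 = (-45219 + 14800)*42916 = -30419*42916 = -1305461804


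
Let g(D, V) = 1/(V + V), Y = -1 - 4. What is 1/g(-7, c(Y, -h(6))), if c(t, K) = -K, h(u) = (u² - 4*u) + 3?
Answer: 30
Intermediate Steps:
h(u) = 3 + u² - 4*u
Y = -5
g(D, V) = 1/(2*V)
1/g(-7, c(Y, -h(6))) = 1/(1/(2*((-(-1)*(3 + 6² - 4*6))))) = 1/(1/(2*((-(-1)*(3 + 36 - 24))))) = 1/(1/(2*((-(-1)*15)))) = 1/(1/(2*((-1*(-15))))) = 1/((½)/15) = 1/((½)*(1/15)) = 1/(1/30) = 30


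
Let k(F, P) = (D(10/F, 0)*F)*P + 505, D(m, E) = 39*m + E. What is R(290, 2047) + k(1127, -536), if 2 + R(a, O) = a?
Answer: -208247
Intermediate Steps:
R(a, O) = -2 + a
D(m, E) = E + 39*m
k(F, P) = 505 + 390*P (k(F, P) = ((0 + 39*(10/F))*F)*P + 505 = ((0 + 390/F)*F)*P + 505 = ((390/F)*F)*P + 505 = 390*P + 505 = 505 + 390*P)
R(290, 2047) + k(1127, -536) = (-2 + 290) + (505 + 390*(-536)) = 288 + (505 - 209040) = 288 - 208535 = -208247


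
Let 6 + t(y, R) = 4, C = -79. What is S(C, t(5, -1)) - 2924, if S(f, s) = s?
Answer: -2926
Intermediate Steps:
t(y, R) = -2 (t(y, R) = -6 + 4 = -2)
S(C, t(5, -1)) - 2924 = -2 - 2924 = -2926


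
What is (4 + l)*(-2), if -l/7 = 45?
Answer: 622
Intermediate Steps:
l = -315 (l = -7*45 = -315)
(4 + l)*(-2) = (4 - 315)*(-2) = -311*(-2) = 622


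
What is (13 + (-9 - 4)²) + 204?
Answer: 386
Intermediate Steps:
(13 + (-9 - 4)²) + 204 = (13 + (-13)²) + 204 = (13 + 169) + 204 = 182 + 204 = 386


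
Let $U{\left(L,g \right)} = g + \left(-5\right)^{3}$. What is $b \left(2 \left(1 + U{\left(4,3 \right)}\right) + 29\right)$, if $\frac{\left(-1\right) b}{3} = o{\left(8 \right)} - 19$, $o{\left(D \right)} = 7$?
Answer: $-7668$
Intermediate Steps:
$U{\left(L,g \right)} = -125 + g$ ($U{\left(L,g \right)} = g - 125 = -125 + g$)
$b = 36$ ($b = - 3 \left(7 - 19\right) = \left(-3\right) \left(-12\right) = 36$)
$b \left(2 \left(1 + U{\left(4,3 \right)}\right) + 29\right) = 36 \left(2 \left(1 + \left(-125 + 3\right)\right) + 29\right) = 36 \left(2 \left(1 - 122\right) + 29\right) = 36 \left(2 \left(-121\right) + 29\right) = 36 \left(-242 + 29\right) = 36 \left(-213\right) = -7668$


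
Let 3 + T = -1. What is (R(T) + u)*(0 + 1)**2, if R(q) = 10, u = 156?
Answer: 166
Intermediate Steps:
T = -4 (T = -3 - 1 = -4)
(R(T) + u)*(0 + 1)**2 = (10 + 156)*(0 + 1)**2 = 166*1**2 = 166*1 = 166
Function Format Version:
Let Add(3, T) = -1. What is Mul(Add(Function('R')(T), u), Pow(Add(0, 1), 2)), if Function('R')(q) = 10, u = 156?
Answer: 166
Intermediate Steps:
T = -4 (T = Add(-3, -1) = -4)
Mul(Add(Function('R')(T), u), Pow(Add(0, 1), 2)) = Mul(Add(10, 156), Pow(Add(0, 1), 2)) = Mul(166, Pow(1, 2)) = Mul(166, 1) = 166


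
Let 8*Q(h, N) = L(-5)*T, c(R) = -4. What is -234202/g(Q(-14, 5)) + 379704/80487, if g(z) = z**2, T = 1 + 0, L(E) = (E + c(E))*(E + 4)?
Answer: -44680855256/241461 ≈ -1.8504e+5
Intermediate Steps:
L(E) = (-4 + E)*(4 + E) (L(E) = (E - 4)*(E + 4) = (-4 + E)*(4 + E))
T = 1
Q(h, N) = 9/8 (Q(h, N) = ((-16 + (-5)**2)*1)/8 = ((-16 + 25)*1)/8 = (9*1)/8 = (1/8)*9 = 9/8)
-234202/g(Q(-14, 5)) + 379704/80487 = -234202/((9/8)**2) + 379704/80487 = -234202/81/64 + 379704*(1/80487) = -234202*64/81 + 126568/26829 = -14988928/81 + 126568/26829 = -44680855256/241461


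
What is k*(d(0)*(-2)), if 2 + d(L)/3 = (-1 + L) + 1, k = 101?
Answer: 1212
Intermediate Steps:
d(L) = -6 + 3*L (d(L) = -6 + 3*((-1 + L) + 1) = -6 + 3*L)
k*(d(0)*(-2)) = 101*((-6 + 3*0)*(-2)) = 101*((-6 + 0)*(-2)) = 101*(-6*(-2)) = 101*12 = 1212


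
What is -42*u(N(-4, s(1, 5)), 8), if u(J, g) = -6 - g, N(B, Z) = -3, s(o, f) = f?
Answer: 588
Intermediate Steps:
-42*u(N(-4, s(1, 5)), 8) = -42*(-6 - 1*8) = -42*(-6 - 8) = -42*(-14) = 588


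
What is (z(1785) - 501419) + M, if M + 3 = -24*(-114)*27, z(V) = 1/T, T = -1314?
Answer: -561800701/1314 ≈ -4.2755e+5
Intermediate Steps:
z(V) = -1/1314 (z(V) = 1/(-1314) = -1/1314)
M = 73869 (M = -3 - 24*(-114)*27 = -3 + 2736*27 = -3 + 73872 = 73869)
(z(1785) - 501419) + M = (-1/1314 - 501419) + 73869 = -658864567/1314 + 73869 = -561800701/1314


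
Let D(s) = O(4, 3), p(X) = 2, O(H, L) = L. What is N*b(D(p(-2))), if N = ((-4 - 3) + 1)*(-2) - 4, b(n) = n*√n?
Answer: 24*√3 ≈ 41.569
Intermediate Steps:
D(s) = 3
b(n) = n^(3/2)
N = 8 (N = (-7 + 1)*(-2) - 4 = -6*(-2) - 4 = 12 - 4 = 8)
N*b(D(p(-2))) = 8*3^(3/2) = 8*(3*√3) = 24*√3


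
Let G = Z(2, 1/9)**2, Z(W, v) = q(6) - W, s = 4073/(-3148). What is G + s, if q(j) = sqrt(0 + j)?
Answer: 27407/3148 - 4*sqrt(6) ≈ -1.0918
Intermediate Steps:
q(j) = sqrt(j)
s = -4073/3148 (s = 4073*(-1/3148) = -4073/3148 ≈ -1.2938)
Z(W, v) = sqrt(6) - W
G = (-2 + sqrt(6))**2 (G = (sqrt(6) - 1*2)**2 = (sqrt(6) - 2)**2 = (-2 + sqrt(6))**2 ≈ 0.20204)
G + s = (2 - sqrt(6))**2 - 4073/3148 = -4073/3148 + (2 - sqrt(6))**2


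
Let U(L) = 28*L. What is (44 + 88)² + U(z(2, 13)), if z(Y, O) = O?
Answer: 17788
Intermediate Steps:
(44 + 88)² + U(z(2, 13)) = (44 + 88)² + 28*13 = 132² + 364 = 17424 + 364 = 17788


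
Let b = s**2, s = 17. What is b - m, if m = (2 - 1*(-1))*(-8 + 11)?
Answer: 280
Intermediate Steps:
m = 9 (m = (2 + 1)*3 = 3*3 = 9)
b = 289 (b = 17**2 = 289)
b - m = 289 - 1*9 = 289 - 9 = 280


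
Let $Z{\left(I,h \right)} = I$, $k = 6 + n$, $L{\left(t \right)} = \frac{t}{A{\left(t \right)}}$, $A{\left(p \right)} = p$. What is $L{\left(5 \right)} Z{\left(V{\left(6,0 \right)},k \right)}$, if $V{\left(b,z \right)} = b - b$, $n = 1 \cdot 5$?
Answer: $0$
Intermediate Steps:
$n = 5$
$L{\left(t \right)} = 1$ ($L{\left(t \right)} = \frac{t}{t} = 1$)
$V{\left(b,z \right)} = 0$
$k = 11$ ($k = 6 + 5 = 11$)
$L{\left(5 \right)} Z{\left(V{\left(6,0 \right)},k \right)} = 1 \cdot 0 = 0$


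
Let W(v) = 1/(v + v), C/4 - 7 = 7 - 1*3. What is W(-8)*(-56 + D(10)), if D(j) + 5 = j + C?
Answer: 7/16 ≈ 0.43750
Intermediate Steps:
C = 44 (C = 28 + 4*(7 - 1*3) = 28 + 4*(7 - 3) = 28 + 4*4 = 28 + 16 = 44)
W(v) = 1/(2*v)
D(j) = 39 + j (D(j) = -5 + (j + 44) = -5 + (44 + j) = 39 + j)
W(-8)*(-56 + D(10)) = ((½)/(-8))*(-56 + (39 + 10)) = ((½)*(-⅛))*(-56 + 49) = -1/16*(-7) = 7/16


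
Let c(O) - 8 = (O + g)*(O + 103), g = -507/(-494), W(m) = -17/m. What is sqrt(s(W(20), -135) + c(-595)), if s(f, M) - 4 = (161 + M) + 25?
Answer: sqrt(105519597)/19 ≈ 540.65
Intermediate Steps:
g = 39/38 (g = -507*(-1/494) = 39/38 ≈ 1.0263)
c(O) = 8 + (103 + O)*(39/38 + O) (c(O) = 8 + (O + 39/38)*(O + 103) = 8 + (39/38 + O)*(103 + O) = 8 + (103 + O)*(39/38 + O))
s(f, M) = 190 + M (s(f, M) = 4 + ((161 + M) + 25) = 4 + (186 + M) = 190 + M)
sqrt(s(W(20), -135) + c(-595)) = sqrt((190 - 135) + (4321/38 + (-595)**2 + (3953/38)*(-595))) = sqrt(55 + (4321/38 + 354025 - 2352035/38)) = sqrt(55 + 5552618/19) = sqrt(5553663/19) = sqrt(105519597)/19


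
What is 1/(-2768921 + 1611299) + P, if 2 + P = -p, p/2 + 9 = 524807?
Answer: -1215037735957/1157622 ≈ -1.0496e+6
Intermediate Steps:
p = 1049596 (p = -18 + 2*524807 = -18 + 1049614 = 1049596)
P = -1049598 (P = -2 - 1*1049596 = -2 - 1049596 = -1049598)
1/(-2768921 + 1611299) + P = 1/(-2768921 + 1611299) - 1049598 = 1/(-1157622) - 1049598 = -1/1157622 - 1049598 = -1215037735957/1157622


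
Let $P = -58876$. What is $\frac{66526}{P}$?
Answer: $- \frac{33263}{29438} \approx -1.1299$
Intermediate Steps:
$\frac{66526}{P} = \frac{66526}{-58876} = 66526 \left(- \frac{1}{58876}\right) = - \frac{33263}{29438}$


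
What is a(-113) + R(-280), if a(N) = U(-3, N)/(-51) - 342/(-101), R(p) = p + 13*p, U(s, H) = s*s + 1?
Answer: -20175488/5151 ≈ -3916.8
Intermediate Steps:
U(s, H) = 1 + s² (U(s, H) = s² + 1 = 1 + s²)
R(p) = 14*p
a(N) = 16432/5151 (a(N) = (1 + (-3)²)/(-51) - 342/(-101) = (1 + 9)*(-1/51) - 342*(-1/101) = 10*(-1/51) + 342/101 = -10/51 + 342/101 = 16432/5151)
a(-113) + R(-280) = 16432/5151 + 14*(-280) = 16432/5151 - 3920 = -20175488/5151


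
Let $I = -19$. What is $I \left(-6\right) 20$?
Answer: $2280$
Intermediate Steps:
$I \left(-6\right) 20 = \left(-19\right) \left(-6\right) 20 = 114 \cdot 20 = 2280$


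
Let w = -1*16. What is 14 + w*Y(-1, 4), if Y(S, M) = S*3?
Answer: 62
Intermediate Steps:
Y(S, M) = 3*S
w = -16
14 + w*Y(-1, 4) = 14 - 48*(-1) = 14 - 16*(-3) = 14 + 48 = 62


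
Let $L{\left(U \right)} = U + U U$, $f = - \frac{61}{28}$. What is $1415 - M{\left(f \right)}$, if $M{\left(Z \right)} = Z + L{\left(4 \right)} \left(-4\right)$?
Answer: $\frac{41921}{28} \approx 1497.2$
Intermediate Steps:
$f = - \frac{61}{28}$ ($f = \left(-61\right) \frac{1}{28} = - \frac{61}{28} \approx -2.1786$)
$L{\left(U \right)} = U + U^{2}$
$M{\left(Z \right)} = -80 + Z$ ($M{\left(Z \right)} = Z + 4 \left(1 + 4\right) \left(-4\right) = Z + 4 \cdot 5 \left(-4\right) = Z + 20 \left(-4\right) = Z - 80 = -80 + Z$)
$1415 - M{\left(f \right)} = 1415 - \left(-80 - \frac{61}{28}\right) = 1415 - - \frac{2301}{28} = 1415 + \frac{2301}{28} = \frac{41921}{28}$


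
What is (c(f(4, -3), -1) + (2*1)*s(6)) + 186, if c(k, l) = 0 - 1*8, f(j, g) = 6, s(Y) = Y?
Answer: 190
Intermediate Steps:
c(k, l) = -8 (c(k, l) = 0 - 8 = -8)
(c(f(4, -3), -1) + (2*1)*s(6)) + 186 = (-8 + (2*1)*6) + 186 = (-8 + 2*6) + 186 = (-8 + 12) + 186 = 4 + 186 = 190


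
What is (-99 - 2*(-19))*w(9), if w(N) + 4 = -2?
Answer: 366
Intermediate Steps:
w(N) = -6 (w(N) = -4 - 2 = -6)
(-99 - 2*(-19))*w(9) = (-99 - 2*(-19))*(-6) = (-99 + 38)*(-6) = -61*(-6) = 366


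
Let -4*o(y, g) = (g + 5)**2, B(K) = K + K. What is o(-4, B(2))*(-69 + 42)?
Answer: 2187/4 ≈ 546.75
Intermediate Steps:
B(K) = 2*K
o(y, g) = -(5 + g)**2/4 (o(y, g) = -(g + 5)**2/4 = -(5 + g)**2/4)
o(-4, B(2))*(-69 + 42) = (-(5 + 2*2)**2/4)*(-69 + 42) = -(5 + 4)**2/4*(-27) = -1/4*9**2*(-27) = -1/4*81*(-27) = -81/4*(-27) = 2187/4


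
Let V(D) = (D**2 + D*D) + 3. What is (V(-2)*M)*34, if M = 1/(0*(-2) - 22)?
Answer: -17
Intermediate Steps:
V(D) = 3 + 2*D**2 (V(D) = (D**2 + D**2) + 3 = 2*D**2 + 3 = 3 + 2*D**2)
M = -1/22 (M = 1/(0 - 22) = 1/(-22) = -1/22 ≈ -0.045455)
(V(-2)*M)*34 = ((3 + 2*(-2)**2)*(-1/22))*34 = ((3 + 2*4)*(-1/22))*34 = ((3 + 8)*(-1/22))*34 = (11*(-1/22))*34 = -1/2*34 = -17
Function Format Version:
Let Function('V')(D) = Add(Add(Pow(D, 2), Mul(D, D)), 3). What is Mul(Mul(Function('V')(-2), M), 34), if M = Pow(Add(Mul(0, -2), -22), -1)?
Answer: -17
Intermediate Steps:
Function('V')(D) = Add(3, Mul(2, Pow(D, 2))) (Function('V')(D) = Add(Add(Pow(D, 2), Pow(D, 2)), 3) = Add(Mul(2, Pow(D, 2)), 3) = Add(3, Mul(2, Pow(D, 2))))
M = Rational(-1, 22) (M = Pow(Add(0, -22), -1) = Pow(-22, -1) = Rational(-1, 22) ≈ -0.045455)
Mul(Mul(Function('V')(-2), M), 34) = Mul(Mul(Add(3, Mul(2, Pow(-2, 2))), Rational(-1, 22)), 34) = Mul(Mul(Add(3, Mul(2, 4)), Rational(-1, 22)), 34) = Mul(Mul(Add(3, 8), Rational(-1, 22)), 34) = Mul(Mul(11, Rational(-1, 22)), 34) = Mul(Rational(-1, 2), 34) = -17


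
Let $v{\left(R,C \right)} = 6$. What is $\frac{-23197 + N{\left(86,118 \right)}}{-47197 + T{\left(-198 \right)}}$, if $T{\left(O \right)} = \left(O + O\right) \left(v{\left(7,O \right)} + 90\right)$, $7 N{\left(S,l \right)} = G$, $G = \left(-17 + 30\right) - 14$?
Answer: $\frac{162380}{596491} \approx 0.27223$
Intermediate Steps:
$G = -1$ ($G = 13 - 14 = -1$)
$N{\left(S,l \right)} = - \frac{1}{7}$ ($N{\left(S,l \right)} = \frac{1}{7} \left(-1\right) = - \frac{1}{7}$)
$T{\left(O \right)} = 192 O$ ($T{\left(O \right)} = \left(O + O\right) \left(6 + 90\right) = 2 O 96 = 192 O$)
$\frac{-23197 + N{\left(86,118 \right)}}{-47197 + T{\left(-198 \right)}} = \frac{-23197 - \frac{1}{7}}{-47197 + 192 \left(-198\right)} = - \frac{162380}{7 \left(-47197 - 38016\right)} = - \frac{162380}{7 \left(-85213\right)} = \left(- \frac{162380}{7}\right) \left(- \frac{1}{85213}\right) = \frac{162380}{596491}$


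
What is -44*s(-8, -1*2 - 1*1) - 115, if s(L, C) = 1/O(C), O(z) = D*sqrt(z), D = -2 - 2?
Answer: -115 - 11*I*sqrt(3)/3 ≈ -115.0 - 6.3509*I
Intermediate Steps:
D = -4
O(z) = -4*sqrt(z)
s(L, C) = -1/(4*sqrt(C)) (s(L, C) = 1/(-4*sqrt(C)) = -1/(4*sqrt(C)))
-44*s(-8, -1*2 - 1*1) - 115 = -(-11)/sqrt(-1*2 - 1*1) - 115 = -(-11)/sqrt(-2 - 1) - 115 = -(-11)/sqrt(-3) - 115 = -(-11)*(-I*sqrt(3)/3) - 115 = -11*I*sqrt(3)/3 - 115 = -115 - 11*I*sqrt(3)/3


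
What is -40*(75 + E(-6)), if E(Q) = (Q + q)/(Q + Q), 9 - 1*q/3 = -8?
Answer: -2850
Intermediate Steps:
q = 51 (q = 27 - 3*(-8) = 27 + 24 = 51)
E(Q) = (51 + Q)/(2*Q) (E(Q) = (Q + 51)/(Q + Q) = (51 + Q)/((2*Q)) = (51 + Q)*(1/(2*Q)) = (51 + Q)/(2*Q))
-40*(75 + E(-6)) = -40*(75 + (½)*(51 - 6)/(-6)) = -40*(75 + (½)*(-⅙)*45) = -40*(75 - 15/4) = -40*285/4 = -2850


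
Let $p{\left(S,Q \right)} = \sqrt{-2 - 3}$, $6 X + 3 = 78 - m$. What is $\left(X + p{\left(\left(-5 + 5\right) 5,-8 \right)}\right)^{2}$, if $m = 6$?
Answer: $\frac{509}{4} + 23 i \sqrt{5} \approx 127.25 + 51.43 i$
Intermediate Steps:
$X = \frac{23}{2}$ ($X = - \frac{1}{2} + \frac{78 - 6}{6} = - \frac{1}{2} + \frac{1}{6} \cdot 72 = - \frac{1}{2} + 12 = \frac{23}{2} \approx 11.5$)
$p{\left(S,Q \right)} = i \sqrt{5}$ ($p{\left(S,Q \right)} = \sqrt{-5} = i \sqrt{5}$)
$\left(X + p{\left(\left(-5 + 5\right) 5,-8 \right)}\right)^{2} = \left(\frac{23}{2} + i \sqrt{5}\right)^{2}$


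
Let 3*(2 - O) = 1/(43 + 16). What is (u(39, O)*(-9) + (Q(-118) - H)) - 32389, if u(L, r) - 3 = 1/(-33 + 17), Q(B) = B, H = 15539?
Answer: -769159/16 ≈ -48072.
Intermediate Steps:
O = 353/177 (O = 2 - 1/(3*(43 + 16)) = 2 - 1/3/59 = 2 - 1/3*1/59 = 2 - 1/177 = 353/177 ≈ 1.9944)
u(L, r) = 47/16 (u(L, r) = 3 + 1/(-33 + 17) = 3 + 1/(-16) = 3 - 1/16 = 47/16)
(u(39, O)*(-9) + (Q(-118) - H)) - 32389 = ((47/16)*(-9) + (-118 - 1*15539)) - 32389 = (-423/16 + (-118 - 15539)) - 32389 = (-423/16 - 15657) - 32389 = -250935/16 - 32389 = -769159/16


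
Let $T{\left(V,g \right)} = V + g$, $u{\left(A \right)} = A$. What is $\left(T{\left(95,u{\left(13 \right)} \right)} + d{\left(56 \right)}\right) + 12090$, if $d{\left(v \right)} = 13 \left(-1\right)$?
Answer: $12185$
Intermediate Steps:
$d{\left(v \right)} = -13$
$\left(T{\left(95,u{\left(13 \right)} \right)} + d{\left(56 \right)}\right) + 12090 = \left(\left(95 + 13\right) - 13\right) + 12090 = \left(108 - 13\right) + 12090 = 95 + 12090 = 12185$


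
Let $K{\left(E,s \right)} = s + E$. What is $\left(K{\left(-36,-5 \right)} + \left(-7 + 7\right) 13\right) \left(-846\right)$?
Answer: $34686$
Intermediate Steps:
$K{\left(E,s \right)} = E + s$
$\left(K{\left(-36,-5 \right)} + \left(-7 + 7\right) 13\right) \left(-846\right) = \left(\left(-36 - 5\right) + \left(-7 + 7\right) 13\right) \left(-846\right) = \left(-41 + 0 \cdot 13\right) \left(-846\right) = \left(-41 + 0\right) \left(-846\right) = \left(-41\right) \left(-846\right) = 34686$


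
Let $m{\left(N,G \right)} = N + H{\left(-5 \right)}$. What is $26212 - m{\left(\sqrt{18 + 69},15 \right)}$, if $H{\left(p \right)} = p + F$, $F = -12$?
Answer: $26229 - \sqrt{87} \approx 26220.0$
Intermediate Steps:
$H{\left(p \right)} = -12 + p$ ($H{\left(p \right)} = p - 12 = -12 + p$)
$m{\left(N,G \right)} = -17 + N$ ($m{\left(N,G \right)} = N - 17 = -17 + N$)
$26212 - m{\left(\sqrt{18 + 69},15 \right)} = 26212 - \left(-17 + \sqrt{18 + 69}\right) = 26212 - \left(-17 + \sqrt{87}\right) = 26212 + \left(17 - \sqrt{87}\right) = 26229 - \sqrt{87}$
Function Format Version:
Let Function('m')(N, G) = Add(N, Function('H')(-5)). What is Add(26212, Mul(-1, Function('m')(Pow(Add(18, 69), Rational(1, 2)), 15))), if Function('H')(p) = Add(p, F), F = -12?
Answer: Add(26229, Mul(-1, Pow(87, Rational(1, 2)))) ≈ 26220.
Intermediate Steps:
Function('H')(p) = Add(-12, p) (Function('H')(p) = Add(p, -12) = Add(-12, p))
Function('m')(N, G) = Add(-17, N) (Function('m')(N, G) = Add(N, Add(-12, -5)) = Add(N, -17) = Add(-17, N))
Add(26212, Mul(-1, Function('m')(Pow(Add(18, 69), Rational(1, 2)), 15))) = Add(26212, Mul(-1, Add(-17, Pow(Add(18, 69), Rational(1, 2))))) = Add(26212, Mul(-1, Add(-17, Pow(87, Rational(1, 2))))) = Add(26212, Add(17, Mul(-1, Pow(87, Rational(1, 2))))) = Add(26229, Mul(-1, Pow(87, Rational(1, 2))))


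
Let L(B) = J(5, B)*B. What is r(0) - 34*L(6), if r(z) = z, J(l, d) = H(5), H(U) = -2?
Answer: 408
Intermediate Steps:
J(l, d) = -2
L(B) = -2*B
r(0) - 34*L(6) = 0 - (-68)*6 = 0 - 34*(-12) = 0 + 408 = 408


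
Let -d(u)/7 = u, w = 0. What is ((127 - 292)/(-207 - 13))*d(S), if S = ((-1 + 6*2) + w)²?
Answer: -2541/4 ≈ -635.25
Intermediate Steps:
S = 121 (S = ((-1 + 6*2) + 0)² = ((-1 + 12) + 0)² = (11 + 0)² = 11² = 121)
d(u) = -7*u
((127 - 292)/(-207 - 13))*d(S) = ((127 - 292)/(-207 - 13))*(-7*121) = -165/(-220)*(-847) = -165*(-1/220)*(-847) = (¾)*(-847) = -2541/4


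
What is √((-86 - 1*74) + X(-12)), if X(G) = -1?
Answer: I*√161 ≈ 12.689*I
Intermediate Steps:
√((-86 - 1*74) + X(-12)) = √((-86 - 1*74) - 1) = √((-86 - 74) - 1) = √(-160 - 1) = √(-161) = I*√161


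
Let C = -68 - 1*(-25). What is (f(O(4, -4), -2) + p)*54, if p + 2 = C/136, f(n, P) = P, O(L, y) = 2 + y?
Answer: -15849/68 ≈ -233.07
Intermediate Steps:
C = -43 (C = -68 + 25 = -43)
p = -315/136 (p = -2 - 43/136 = -315/136 ≈ -2.3162)
(f(O(4, -4), -2) + p)*54 = (-2 - 315/136)*54 = -587/136*54 = -15849/68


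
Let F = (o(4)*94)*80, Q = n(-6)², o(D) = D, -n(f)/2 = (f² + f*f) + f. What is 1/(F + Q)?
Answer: 1/47504 ≈ 2.1051e-5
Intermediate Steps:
n(f) = -4*f² - 2*f (n(f) = -2*((f² + f*f) + f) = -2*((f² + f²) + f) = -2*(2*f² + f) = -2*(f + 2*f²) = -4*f² - 2*f)
Q = 17424 (Q = (-2*(-6)*(1 + 2*(-6)))² = (-2*(-6)*(1 - 12))² = (-2*(-6)*(-11))² = (-132)² = 17424)
F = 30080 (F = (4*94)*80 = 376*80 = 30080)
1/(F + Q) = 1/(30080 + 17424) = 1/47504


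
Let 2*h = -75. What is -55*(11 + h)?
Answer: 2915/2 ≈ 1457.5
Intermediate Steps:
h = -75/2 (h = (½)*(-75) = -75/2 ≈ -37.500)
-55*(11 + h) = -55*(11 - 75/2) = -55*(-53/2) = 2915/2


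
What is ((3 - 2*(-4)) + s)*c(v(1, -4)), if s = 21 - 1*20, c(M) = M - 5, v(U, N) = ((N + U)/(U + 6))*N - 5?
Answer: -696/7 ≈ -99.429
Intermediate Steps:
v(U, N) = -5 + N*(N + U)/(6 + U) (v(U, N) = ((N + U)/(6 + U))*N - 5 = N*(N + U)/(6 + U) - 5 = -5 + N*(N + U)/(6 + U))
c(M) = -5 + M
s = 1 (s = 21 - 20 = 1)
((3 - 2*(-4)) + s)*c(v(1, -4)) = ((3 - 2*(-4)) + 1)*(-5 + (-30 + (-4)**2 - 5*1 - 4*1)/(6 + 1)) = ((3 + 8) + 1)*(-5 + (-30 + 16 - 5 - 4)/7) = (11 + 1)*(-5 + (1/7)*(-23)) = 12*(-5 - 23/7) = 12*(-58/7) = -696/7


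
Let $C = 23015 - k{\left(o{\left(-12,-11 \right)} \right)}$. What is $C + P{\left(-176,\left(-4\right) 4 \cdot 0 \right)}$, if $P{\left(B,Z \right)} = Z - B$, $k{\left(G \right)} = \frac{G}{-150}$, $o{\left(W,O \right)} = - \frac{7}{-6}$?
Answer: $\frac{20871907}{900} \approx 23191.0$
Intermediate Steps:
$o{\left(W,O \right)} = \frac{7}{6}$ ($o{\left(W,O \right)} = \left(-7\right) \left(- \frac{1}{6}\right) = \frac{7}{6}$)
$k{\left(G \right)} = - \frac{G}{150}$ ($k{\left(G \right)} = G \left(- \frac{1}{150}\right) = - \frac{G}{150}$)
$C = \frac{20713507}{900}$ ($C = 23015 - \left(- \frac{1}{150}\right) \frac{7}{6} = 23015 - - \frac{7}{900} = 23015 + \frac{7}{900} = \frac{20713507}{900} \approx 23015.0$)
$C + P{\left(-176,\left(-4\right) 4 \cdot 0 \right)} = \frac{20713507}{900} + \left(\left(-4\right) 4 \cdot 0 - -176\right) = \frac{20713507}{900} + \left(\left(-16\right) 0 + 176\right) = \frac{20713507}{900} + \left(0 + 176\right) = \frac{20713507}{900} + 176 = \frac{20871907}{900}$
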